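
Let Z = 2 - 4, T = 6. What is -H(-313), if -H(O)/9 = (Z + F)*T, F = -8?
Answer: -540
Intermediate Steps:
Z = -2
H(O) = 540 (H(O) = -9*(-2 - 8)*6 = -(-90)*6 = -9*(-60) = 540)
-H(-313) = -1*540 = -540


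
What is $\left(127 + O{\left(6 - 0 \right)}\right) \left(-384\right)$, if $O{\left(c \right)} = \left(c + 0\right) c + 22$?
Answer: $-71040$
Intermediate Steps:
$O{\left(c \right)} = 22 + c^{2}$ ($O{\left(c \right)} = c c + 22 = c^{2} + 22 = 22 + c^{2}$)
$\left(127 + O{\left(6 - 0 \right)}\right) \left(-384\right) = \left(127 + \left(22 + \left(6 - 0\right)^{2}\right)\right) \left(-384\right) = \left(127 + \left(22 + \left(6 + 0\right)^{2}\right)\right) \left(-384\right) = \left(127 + \left(22 + 6^{2}\right)\right) \left(-384\right) = \left(127 + \left(22 + 36\right)\right) \left(-384\right) = \left(127 + 58\right) \left(-384\right) = 185 \left(-384\right) = -71040$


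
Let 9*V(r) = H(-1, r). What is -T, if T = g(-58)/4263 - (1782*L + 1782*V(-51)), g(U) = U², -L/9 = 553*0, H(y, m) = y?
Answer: -29222/147 ≈ -198.79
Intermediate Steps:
V(r) = -⅑ (V(r) = (⅑)*(-1) = -⅑)
L = 0 (L = -4977*0 = -9*0 = 0)
T = 29222/147 (T = (-58)²/4263 - 1782/(1/(0 - ⅑)) = 3364*(1/4263) - 1782/(1/(-⅑)) = 116/147 - 1782/(-9) = 116/147 - 1782*(-⅑) = 116/147 + 198 = 29222/147 ≈ 198.79)
-T = -1*29222/147 = -29222/147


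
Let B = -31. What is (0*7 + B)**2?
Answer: 961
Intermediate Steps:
(0*7 + B)**2 = (0*7 - 31)**2 = (0 - 31)**2 = (-31)**2 = 961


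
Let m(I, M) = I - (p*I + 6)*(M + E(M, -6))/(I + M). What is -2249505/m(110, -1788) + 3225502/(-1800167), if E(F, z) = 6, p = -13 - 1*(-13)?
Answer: -178831477575787/8237564192 ≈ -21709.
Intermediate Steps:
p = 0 (p = -13 + 13 = 0)
m(I, M) = I - 6*(6 + M)/(I + M) (m(I, M) = I - (0*I + 6)*(M + 6)/(I + M) = I - (0 + 6)*(6 + M)/(I + M) = I - 6*(6 + M)/(I + M))
-2249505/m(110, -1788) + 3225502/(-1800167) = -2249505*(110 - 1788)/(-36 + 110² - 6*(-1788) + 110*(-1788)) + 3225502/(-1800167) = -2249505*(-1678/(-36 + 12100 + 10728 - 196680)) + 3225502*(-1/1800167) = -2249505/((-1/1678*(-173888))) - 3225502/1800167 = -2249505/86944/839 - 3225502/1800167 = -2249505*839/86944 - 3225502/1800167 = -99333405/4576 - 3225502/1800167 = -178831477575787/8237564192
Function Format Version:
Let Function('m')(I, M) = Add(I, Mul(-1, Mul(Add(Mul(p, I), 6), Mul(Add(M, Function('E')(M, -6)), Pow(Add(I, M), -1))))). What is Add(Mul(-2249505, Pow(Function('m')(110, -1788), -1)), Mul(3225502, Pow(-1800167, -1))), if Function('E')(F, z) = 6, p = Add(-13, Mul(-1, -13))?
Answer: Rational(-178831477575787, 8237564192) ≈ -21709.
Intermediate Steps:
p = 0 (p = Add(-13, 13) = 0)
Function('m')(I, M) = Add(I, Mul(-6, Pow(Add(I, M), -1), Add(6, M))) (Function('m')(I, M) = Add(I, Mul(-1, Mul(Add(Mul(0, I), 6), Mul(Add(M, 6), Pow(Add(I, M), -1))))) = Add(I, Mul(-1, Mul(Add(0, 6), Mul(Add(6, M), Pow(Add(I, M), -1))))) = Add(I, Mul(-1, Mul(6, Mul(Pow(Add(I, M), -1), Add(6, M))))) = Add(I, Mul(-1, Mul(6, Pow(Add(I, M), -1), Add(6, M)))) = Add(I, Mul(-6, Pow(Add(I, M), -1), Add(6, M))))
Add(Mul(-2249505, Pow(Function('m')(110, -1788), -1)), Mul(3225502, Pow(-1800167, -1))) = Add(Mul(-2249505, Pow(Mul(Pow(Add(110, -1788), -1), Add(-36, Pow(110, 2), Mul(-6, -1788), Mul(110, -1788))), -1)), Mul(3225502, Pow(-1800167, -1))) = Add(Mul(-2249505, Pow(Mul(Pow(-1678, -1), Add(-36, 12100, 10728, -196680)), -1)), Mul(3225502, Rational(-1, 1800167))) = Add(Mul(-2249505, Pow(Mul(Rational(-1, 1678), -173888), -1)), Rational(-3225502, 1800167)) = Add(Mul(-2249505, Pow(Rational(86944, 839), -1)), Rational(-3225502, 1800167)) = Add(Mul(-2249505, Rational(839, 86944)), Rational(-3225502, 1800167)) = Add(Rational(-99333405, 4576), Rational(-3225502, 1800167)) = Rational(-178831477575787, 8237564192)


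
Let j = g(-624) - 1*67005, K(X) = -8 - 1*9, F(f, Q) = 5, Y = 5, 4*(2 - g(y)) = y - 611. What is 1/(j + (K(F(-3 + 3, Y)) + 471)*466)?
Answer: 4/579479 ≈ 6.9028e-6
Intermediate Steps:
g(y) = 619/4 - y/4 (g(y) = 2 - (y - 611)/4 = 2 - (-611 + y)/4 = 2 + (611/4 - y/4) = 619/4 - y/4)
K(X) = -17 (K(X) = -8 - 9 = -17)
j = -266777/4 (j = (619/4 - 1/4*(-624)) - 1*67005 = (619/4 + 156) - 67005 = 1243/4 - 67005 = -266777/4 ≈ -66694.)
1/(j + (K(F(-3 + 3, Y)) + 471)*466) = 1/(-266777/4 + (-17 + 471)*466) = 1/(-266777/4 + 454*466) = 1/(-266777/4 + 211564) = 1/(579479/4) = 4/579479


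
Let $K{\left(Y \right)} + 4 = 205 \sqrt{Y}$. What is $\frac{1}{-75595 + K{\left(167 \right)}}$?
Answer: $- \frac{75599}{5708190626} - \frac{205 \sqrt{167}}{5708190626} \approx -1.3708 \cdot 10^{-5}$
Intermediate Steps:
$K{\left(Y \right)} = -4 + 205 \sqrt{Y}$
$\frac{1}{-75595 + K{\left(167 \right)}} = \frac{1}{-75595 - \left(4 - 205 \sqrt{167}\right)} = \frac{1}{-75599 + 205 \sqrt{167}}$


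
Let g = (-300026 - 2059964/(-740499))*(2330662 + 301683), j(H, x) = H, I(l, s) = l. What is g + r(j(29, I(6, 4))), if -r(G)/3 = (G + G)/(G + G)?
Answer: -584819909982629947/740499 ≈ -7.8976e+11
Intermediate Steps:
g = -584819909980408450/740499 (g = (-300026 - 2059964*(-1/740499))*2632345 = (-300026 + 2059964/740499)*2632345 = -222166893010/740499*2632345 = -584819909980408450/740499 ≈ -7.8976e+11)
r(G) = -3 (r(G) = -3*(G + G)/(G + G) = -3*2*G/(2*G) = -3*2*G*1/(2*G) = -3*1 = -3)
g + r(j(29, I(6, 4))) = -584819909980408450/740499 - 3 = -584819909982629947/740499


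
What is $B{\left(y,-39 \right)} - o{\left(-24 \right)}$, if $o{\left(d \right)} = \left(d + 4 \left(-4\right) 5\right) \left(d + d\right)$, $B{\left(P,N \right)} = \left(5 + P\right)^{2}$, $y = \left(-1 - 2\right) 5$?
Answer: $-4892$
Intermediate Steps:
$y = -15$ ($y = \left(-3\right) 5 = -15$)
$o{\left(d \right)} = 2 d \left(-80 + d\right)$ ($o{\left(d \right)} = \left(d - 80\right) 2 d = \left(-80 + d\right) 2 d = 2 d \left(-80 + d\right)$)
$B{\left(y,-39 \right)} - o{\left(-24 \right)} = \left(5 - 15\right)^{2} - 2 \left(-24\right) \left(-80 - 24\right) = \left(-10\right)^{2} - 2 \left(-24\right) \left(-104\right) = 100 - 4992 = -4892$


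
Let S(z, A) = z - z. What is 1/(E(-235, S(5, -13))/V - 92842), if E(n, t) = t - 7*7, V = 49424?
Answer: -49424/4588623057 ≈ -1.0771e-5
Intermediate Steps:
S(z, A) = 0
E(n, t) = -49 + t (E(n, t) = t - 49 = -49 + t)
1/(E(-235, S(5, -13))/V - 92842) = 1/((-49 + 0)/49424 - 92842) = 1/(-49*1/49424 - 92842) = 1/(-49/49424 - 92842) = 1/(-4588623057/49424) = -49424/4588623057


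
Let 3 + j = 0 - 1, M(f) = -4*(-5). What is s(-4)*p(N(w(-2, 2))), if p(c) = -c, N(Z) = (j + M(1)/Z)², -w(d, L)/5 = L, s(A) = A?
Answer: 144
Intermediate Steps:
M(f) = 20
w(d, L) = -5*L
j = -4 (j = -3 + (0 - 1) = -3 - 1 = -4)
N(Z) = (-4 + 20/Z)²
s(-4)*p(N(w(-2, 2))) = -(-4)*16*(5 - (-5)*2)²/(-5*2)² = -(-4)*16*(5 - 1*(-10))²/(-10)² = -(-4)*16*(1/100)*(5 + 10)² = -(-4)*16*(1/100)*15² = -(-4)*16*(1/100)*225 = -(-4)*36 = -4*(-36) = 144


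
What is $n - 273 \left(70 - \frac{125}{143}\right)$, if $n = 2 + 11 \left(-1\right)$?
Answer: $- \frac{207684}{11} \approx -18880.0$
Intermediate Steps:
$n = -9$ ($n = 2 - 11 = -9$)
$n - 273 \left(70 - \frac{125}{143}\right) = -9 - 273 \left(70 - \frac{125}{143}\right) = -9 - \frac{207585}{11} = - \frac{207684}{11}$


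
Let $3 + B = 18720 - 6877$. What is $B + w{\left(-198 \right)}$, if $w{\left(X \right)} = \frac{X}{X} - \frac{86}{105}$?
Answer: $\frac{1243219}{105} \approx 11840.0$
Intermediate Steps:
$w{\left(X \right)} = \frac{19}{105}$ ($w{\left(X \right)} = 1 - \frac{86}{105} = \frac{19}{105}$)
$B = 11840$ ($B = -3 + \left(18720 - 6877\right) = -3 + 11843 = 11840$)
$B + w{\left(-198 \right)} = 11840 + \frac{19}{105} = \frac{1243219}{105}$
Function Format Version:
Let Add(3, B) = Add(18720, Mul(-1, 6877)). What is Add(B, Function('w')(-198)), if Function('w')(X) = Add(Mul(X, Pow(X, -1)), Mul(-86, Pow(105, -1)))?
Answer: Rational(1243219, 105) ≈ 11840.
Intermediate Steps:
Function('w')(X) = Rational(19, 105) (Function('w')(X) = Add(1, Mul(-86, Rational(1, 105))) = Add(1, Rational(-86, 105)) = Rational(19, 105))
B = 11840 (B = Add(-3, Add(18720, Mul(-1, 6877))) = Add(-3, Add(18720, -6877)) = Add(-3, 11843) = 11840)
Add(B, Function('w')(-198)) = Add(11840, Rational(19, 105)) = Rational(1243219, 105)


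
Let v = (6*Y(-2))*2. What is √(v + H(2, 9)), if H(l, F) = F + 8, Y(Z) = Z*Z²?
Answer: I*√79 ≈ 8.8882*I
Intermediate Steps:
Y(Z) = Z³
H(l, F) = 8 + F
v = -96 (v = (6*(-2)³)*2 = (6*(-8))*2 = -48*2 = -96)
√(v + H(2, 9)) = √(-96 + (8 + 9)) = √(-96 + 17) = √(-79) = I*√79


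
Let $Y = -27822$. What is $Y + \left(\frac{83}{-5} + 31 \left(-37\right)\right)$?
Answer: $- \frac{144928}{5} \approx -28986.0$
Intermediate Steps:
$Y + \left(\frac{83}{-5} + 31 \left(-37\right)\right) = -27822 + \left(\frac{83}{-5} + 31 \left(-37\right)\right) = -27822 + \left(83 \left(- \frac{1}{5}\right) - 1147\right) = -27822 - \frac{5818}{5} = - \frac{144928}{5}$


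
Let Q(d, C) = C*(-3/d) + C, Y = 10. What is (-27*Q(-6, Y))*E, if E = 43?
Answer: -17415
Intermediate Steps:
Q(d, C) = C - 3*C/d (Q(d, C) = -3*C/d + C = C - 3*C/d)
(-27*Q(-6, Y))*E = -270*(-3 - 6)/(-6)*43 = -270*(-1)*(-9)/6*43 = -27*15*43 = -405*43 = -17415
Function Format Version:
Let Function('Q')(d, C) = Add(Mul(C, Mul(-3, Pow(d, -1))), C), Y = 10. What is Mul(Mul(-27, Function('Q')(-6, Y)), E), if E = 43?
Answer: -17415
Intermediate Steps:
Function('Q')(d, C) = Add(C, Mul(-3, C, Pow(d, -1))) (Function('Q')(d, C) = Add(Mul(-3, C, Pow(d, -1)), C) = Add(C, Mul(-3, C, Pow(d, -1))))
Mul(Mul(-27, Function('Q')(-6, Y)), E) = Mul(Mul(-27, Mul(10, Pow(-6, -1), Add(-3, -6))), 43) = Mul(Mul(-27, Mul(10, Rational(-1, 6), -9)), 43) = Mul(Mul(-27, 15), 43) = Mul(-405, 43) = -17415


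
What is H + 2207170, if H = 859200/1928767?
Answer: 4257117518590/1928767 ≈ 2.2072e+6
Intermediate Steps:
H = 859200/1928767 (H = 859200*(1/1928767) = 859200/1928767 ≈ 0.44547)
H + 2207170 = 859200/1928767 + 2207170 = 4257117518590/1928767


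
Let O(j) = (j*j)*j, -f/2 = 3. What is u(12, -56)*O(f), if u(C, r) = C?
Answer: -2592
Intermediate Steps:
f = -6 (f = -2*3 = -6)
O(j) = j³ (O(j) = j²*j = j³)
u(12, -56)*O(f) = 12*(-6)³ = 12*(-216) = -2592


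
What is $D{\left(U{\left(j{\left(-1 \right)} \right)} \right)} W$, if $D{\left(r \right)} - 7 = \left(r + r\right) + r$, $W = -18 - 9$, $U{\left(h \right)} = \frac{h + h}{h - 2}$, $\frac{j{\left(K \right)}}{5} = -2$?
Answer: $-324$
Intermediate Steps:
$j{\left(K \right)} = -10$ ($j{\left(K \right)} = 5 \left(-2\right) = -10$)
$U{\left(h \right)} = \frac{2 h}{-2 + h}$
$W = -27$
$D{\left(r \right)} = 7 + 3 r$ ($D{\left(r \right)} = 7 + \left(\left(r + r\right) + r\right) = 7 + \left(2 r + r\right) = 7 + 3 r$)
$D{\left(U{\left(j{\left(-1 \right)} \right)} \right)} W = \left(7 + 3 \cdot 2 \left(-10\right) \frac{1}{-2 - 10}\right) \left(-27\right) = \left(7 + 3 \cdot 2 \left(-10\right) \frac{1}{-12}\right) \left(-27\right) = \left(7 + 3 \cdot 2 \left(-10\right) \left(- \frac{1}{12}\right)\right) \left(-27\right) = \left(7 + 3 \cdot \frac{5}{3}\right) \left(-27\right) = \left(7 + 5\right) \left(-27\right) = 12 \left(-27\right) = -324$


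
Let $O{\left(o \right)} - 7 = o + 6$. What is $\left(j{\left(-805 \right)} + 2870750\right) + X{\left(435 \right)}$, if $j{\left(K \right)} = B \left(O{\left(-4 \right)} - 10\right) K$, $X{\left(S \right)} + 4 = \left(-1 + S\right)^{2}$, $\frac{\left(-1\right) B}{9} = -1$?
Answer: $3066347$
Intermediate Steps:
$B = 9$ ($B = \left(-9\right) \left(-1\right) = 9$)
$O{\left(o \right)} = 13 + o$ ($O{\left(o \right)} = 7 + \left(o + 6\right) = 7 + \left(6 + o\right) = 13 + o$)
$X{\left(S \right)} = -4 + \left(-1 + S\right)^{2}$
$j{\left(K \right)} = - 9 K$ ($j{\left(K \right)} = 9 \left(\left(13 - 4\right) - 10\right) K = 9 \left(9 - 10\right) K = 9 \left(-1\right) K = - 9 K$)
$\left(j{\left(-805 \right)} + 2870750\right) + X{\left(435 \right)} = \left(\left(-9\right) \left(-805\right) + 2870750\right) - \left(4 - \left(-1 + 435\right)^{2}\right) = \left(7245 + 2870750\right) - \left(4 - 434^{2}\right) = 2877995 + \left(-4 + 188356\right) = 2877995 + 188352 = 3066347$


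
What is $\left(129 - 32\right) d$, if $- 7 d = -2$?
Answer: $\frac{194}{7} \approx 27.714$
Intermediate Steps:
$d = \frac{2}{7}$ ($d = \left(- \frac{1}{7}\right) \left(-2\right) = \frac{2}{7} \approx 0.28571$)
$\left(129 - 32\right) d = \left(129 - 32\right) \frac{2}{7} = 97 \cdot \frac{2}{7} = \frac{194}{7}$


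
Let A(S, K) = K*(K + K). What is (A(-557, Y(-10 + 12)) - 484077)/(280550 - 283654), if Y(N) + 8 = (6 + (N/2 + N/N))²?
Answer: 477805/3104 ≈ 153.93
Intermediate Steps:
Y(N) = -8 + (7 + N/2)² (Y(N) = -8 + (6 + (N/2 + N/N))² = -8 + (6 + (N*(½) + 1))² = -8 + (6 + (N/2 + 1))² = -8 + (6 + (1 + N/2))² = -8 + (7 + N/2)²)
A(S, K) = 2*K² (A(S, K) = K*(2*K) = 2*K²)
(A(-557, Y(-10 + 12)) - 484077)/(280550 - 283654) = (2*(-8 + (14 + (-10 + 12))²/4)² - 484077)/(280550 - 283654) = (2*(-8 + (14 + 2)²/4)² - 484077)/(-3104) = (2*(-8 + (¼)*16²)² - 484077)*(-1/3104) = (2*(-8 + (¼)*256)² - 484077)*(-1/3104) = (2*(-8 + 64)² - 484077)*(-1/3104) = (2*56² - 484077)*(-1/3104) = (2*3136 - 484077)*(-1/3104) = (6272 - 484077)*(-1/3104) = -477805*(-1/3104) = 477805/3104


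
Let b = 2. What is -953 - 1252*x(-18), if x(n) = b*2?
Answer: -5961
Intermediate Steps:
x(n) = 4 (x(n) = 2*2 = 4)
-953 - 1252*x(-18) = -953 - 1252*4 = -953 - 5008 = -5961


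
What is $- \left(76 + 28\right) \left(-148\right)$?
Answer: $15392$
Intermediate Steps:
$- \left(76 + 28\right) \left(-148\right) = - 104 \left(-148\right) = \left(-1\right) \left(-15392\right) = 15392$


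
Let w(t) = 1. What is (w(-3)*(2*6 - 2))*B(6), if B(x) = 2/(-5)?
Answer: -4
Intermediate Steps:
B(x) = -⅖ (B(x) = 2*(-⅕) = -⅖)
(w(-3)*(2*6 - 2))*B(6) = (1*(2*6 - 2))*(-⅖) = (1*(12 - 2))*(-⅖) = (1*10)*(-⅖) = 10*(-⅖) = -4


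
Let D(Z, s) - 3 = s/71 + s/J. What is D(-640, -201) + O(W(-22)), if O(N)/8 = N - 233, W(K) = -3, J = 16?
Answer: -2158847/1136 ≈ -1900.4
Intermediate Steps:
O(N) = -1864 + 8*N (O(N) = 8*(N - 233) = 8*(-233 + N) = -1864 + 8*N)
D(Z, s) = 3 + 87*s/1136 (D(Z, s) = 3 + (s/71 + s/16) = 3 + 87*s/1136)
D(-640, -201) + O(W(-22)) = (3 + (87/1136)*(-201)) + (-1864 + 8*(-3)) = (3 - 17487/1136) + (-1864 - 24) = -14079/1136 - 1888 = -2158847/1136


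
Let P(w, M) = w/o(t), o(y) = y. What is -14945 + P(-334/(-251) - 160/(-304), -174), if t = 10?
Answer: -356359097/23845 ≈ -14945.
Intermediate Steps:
P(w, M) = w/10
-14945 + P(-334/(-251) - 160/(-304), -174) = -14945 + (-334/(-251) - 160/(-304))/10 = -14945 + (-334*(-1/251) - 160*(-1/304))/10 = -14945 + (334/251 + 10/19)/10 = -14945 + (⅒)*(8856/4769) = -14945 + 4428/23845 = -356359097/23845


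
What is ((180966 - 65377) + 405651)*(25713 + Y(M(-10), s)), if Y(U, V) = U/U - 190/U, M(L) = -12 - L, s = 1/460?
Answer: 13452683160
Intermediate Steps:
s = 1/460 ≈ 0.0021739
Y(U, V) = 1 - 190/U
((180966 - 65377) + 405651)*(25713 + Y(M(-10), s)) = ((180966 - 65377) + 405651)*(25713 + (-190 + (-12 - 1*(-10)))/(-12 - 1*(-10))) = (115589 + 405651)*(25713 + (-190 + (-12 + 10))/(-12 + 10)) = 521240*(25713 + (-190 - 2)/(-2)) = 521240*(25713 - ½*(-192)) = 521240*(25713 + 96) = 521240*25809 = 13452683160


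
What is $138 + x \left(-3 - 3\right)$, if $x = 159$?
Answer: $-816$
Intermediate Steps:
$138 + x \left(-3 - 3\right) = 138 + 159 \left(-3 - 3\right) = 138 + 159 \left(-6\right) = 138 - 954 = -816$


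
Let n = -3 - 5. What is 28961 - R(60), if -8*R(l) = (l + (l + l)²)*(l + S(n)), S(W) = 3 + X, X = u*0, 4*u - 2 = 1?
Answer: 285667/2 ≈ 1.4283e+5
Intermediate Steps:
u = ¾ (u = ½ + (¼)*1 = ½ + ¼ = ¾ ≈ 0.75000)
X = 0 (X = (¾)*0 = 0)
n = -8
S(W) = 3 (S(W) = 3 + 0 = 3)
R(l) = -(3 + l)*(l + 4*l²)/8 (R(l) = -(l + (l + l)²)*(l + 3)/8 = -(l + (2*l)²)*(3 + l)/8 = -(l + 4*l²)*(3 + l)/8 = -(3 + l)*(l + 4*l²)/8)
28961 - R(60) = 28961 - (-1)*60*(3 + 4*60² + 13*60)/8 = 28961 - (-1)*60*(3 + 4*3600 + 780)/8 = 28961 - (-1)*60*(3 + 14400 + 780)/8 = 28961 - (-1)*60*15183/8 = 28961 - 1*(-227745/2) = 28961 + 227745/2 = 285667/2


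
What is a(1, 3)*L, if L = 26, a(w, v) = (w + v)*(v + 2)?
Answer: 520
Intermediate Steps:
a(w, v) = (2 + v)*(v + w) (a(w, v) = (v + w)*(2 + v) = (2 + v)*(v + w))
a(1, 3)*L = (3² + 2*3 + 2*1 + 3*1)*26 = (9 + 6 + 2 + 3)*26 = 20*26 = 520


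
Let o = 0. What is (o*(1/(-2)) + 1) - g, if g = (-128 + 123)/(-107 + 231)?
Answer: 129/124 ≈ 1.0403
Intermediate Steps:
g = -5/124 ≈ -0.040323
(o*(1/(-2)) + 1) - g = (0*(1/(-2)) + 1) - 1*(-5/124) = (0*(1*(-½)) + 1) + 5/124 = (0*(-½) + 1) + 5/124 = (0 + 1) + 5/124 = 1 + 5/124 = 129/124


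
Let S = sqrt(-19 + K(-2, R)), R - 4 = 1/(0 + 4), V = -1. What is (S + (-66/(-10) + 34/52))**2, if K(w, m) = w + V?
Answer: 517449/16900 + 943*I*sqrt(22)/65 ≈ 30.618 + 68.047*I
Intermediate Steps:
R = 17/4 (R = 4 + 1/(0 + 4) = 4 + 1/4 = 17/4 ≈ 4.2500)
K(w, m) = -1 + w (K(w, m) = w - 1 = -1 + w)
S = I*sqrt(22) (S = sqrt(-19 + (-1 - 2)) = sqrt(-19 - 3) = sqrt(-22) = I*sqrt(22) ≈ 4.6904*I)
(S + (-66/(-10) + 34/52))**2 = (I*sqrt(22) + (-66/(-10) + 34/52))**2 = (I*sqrt(22) + (-66*(-1/10) + 34*(1/52)))**2 = (I*sqrt(22) + (33/5 + 17/26))**2 = (I*sqrt(22) + 943/130)**2 = (943/130 + I*sqrt(22))**2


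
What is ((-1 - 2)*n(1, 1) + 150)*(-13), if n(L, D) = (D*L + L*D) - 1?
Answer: -1911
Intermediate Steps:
n(L, D) = -1 + 2*D*L (n(L, D) = (D*L + D*L) - 1 = 2*D*L - 1 = -1 + 2*D*L)
((-1 - 2)*n(1, 1) + 150)*(-13) = ((-1 - 2)*(-1 + 2*1*1) + 150)*(-13) = (-3*(-1 + 2) + 150)*(-13) = (-3*1 + 150)*(-13) = (-3 + 150)*(-13) = 147*(-13) = -1911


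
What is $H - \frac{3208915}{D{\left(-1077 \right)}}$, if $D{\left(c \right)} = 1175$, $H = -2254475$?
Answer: $- \frac{530443408}{235} \approx -2.2572 \cdot 10^{6}$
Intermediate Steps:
$H - \frac{3208915}{D{\left(-1077 \right)}} = -2254475 - \frac{3208915}{1175} = -2254475 - 3208915 \cdot \frac{1}{1175} = -2254475 - \frac{641783}{235} = - \frac{530443408}{235}$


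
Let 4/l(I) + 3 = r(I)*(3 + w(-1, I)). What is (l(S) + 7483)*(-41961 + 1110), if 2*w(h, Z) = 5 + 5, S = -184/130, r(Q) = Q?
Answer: -284584937463/931 ≈ -3.0568e+8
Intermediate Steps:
S = -92/65 (S = -184*1/130 = -92/65 ≈ -1.4154)
w(h, Z) = 5 (w(h, Z) = (5 + 5)/2 = (½)*10 = 5)
l(I) = 4/(-3 + 8*I) (l(I) = 4/(-3 + I*(3 + 5)) = 4/(-3 + I*8) = 4/(-3 + 8*I))
(l(S) + 7483)*(-41961 + 1110) = (4/(-3 + 8*(-92/65)) + 7483)*(-41961 + 1110) = (4/(-3 - 736/65) + 7483)*(-40851) = (4/(-931/65) + 7483)*(-40851) = (4*(-65/931) + 7483)*(-40851) = (-260/931 + 7483)*(-40851) = (6966413/931)*(-40851) = -284584937463/931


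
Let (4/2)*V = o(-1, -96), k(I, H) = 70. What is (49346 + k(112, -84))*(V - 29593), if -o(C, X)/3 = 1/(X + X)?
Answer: -23397876831/16 ≈ -1.4624e+9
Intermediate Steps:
o(C, X) = -3/(2*X) (o(C, X) = -3/(X + X) = -3*1/(2*X) = -3/(2*X))
V = 1/128 (V = (-3/2/(-96))/2 = (-3/2*(-1/96))/2 = (½)*(1/64) = 1/128 ≈ 0.0078125)
(49346 + k(112, -84))*(V - 29593) = (49346 + 70)*(1/128 - 29593) = 49416*(-3787903/128) = -23397876831/16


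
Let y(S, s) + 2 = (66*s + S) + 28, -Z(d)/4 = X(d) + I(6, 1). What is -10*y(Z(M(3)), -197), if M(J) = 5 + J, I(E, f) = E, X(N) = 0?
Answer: 130000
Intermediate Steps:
Z(d) = -24 (Z(d) = -4*(0 + 6) = -4*6 = -24)
y(S, s) = 26 + S + 66*s (y(S, s) = -2 + ((66*s + S) + 28) = -2 + ((S + 66*s) + 28) = -2 + (28 + S + 66*s) = 26 + S + 66*s)
-10*y(Z(M(3)), -197) = -10*(26 - 24 + 66*(-197)) = -10*(26 - 24 - 13002) = -10*(-13000) = 130000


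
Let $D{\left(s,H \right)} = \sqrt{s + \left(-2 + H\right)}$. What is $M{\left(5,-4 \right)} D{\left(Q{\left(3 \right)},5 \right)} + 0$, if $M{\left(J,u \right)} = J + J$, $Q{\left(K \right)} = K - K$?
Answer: $10 \sqrt{3} \approx 17.32$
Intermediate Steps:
$Q{\left(K \right)} = 0$
$D{\left(s,H \right)} = \sqrt{-2 + H + s}$
$M{\left(J,u \right)} = 2 J$
$M{\left(5,-4 \right)} D{\left(Q{\left(3 \right)},5 \right)} + 0 = 2 \cdot 5 \sqrt{-2 + 5 + 0} + 0 = 10 \sqrt{3} + 0 = 10 \sqrt{3}$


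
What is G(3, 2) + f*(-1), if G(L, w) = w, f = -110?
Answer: 112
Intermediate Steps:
G(3, 2) + f*(-1) = 2 - 110*(-1) = 2 + 110 = 112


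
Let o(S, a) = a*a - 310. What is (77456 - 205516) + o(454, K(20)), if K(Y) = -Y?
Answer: -127970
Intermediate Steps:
o(S, a) = -310 + a² (o(S, a) = a² - 310 = -310 + a²)
(77456 - 205516) + o(454, K(20)) = (77456 - 205516) + (-310 + (-1*20)²) = -128060 + (-310 + (-20)²) = -128060 + (-310 + 400) = -128060 + 90 = -127970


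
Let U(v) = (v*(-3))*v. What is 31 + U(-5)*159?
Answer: -11894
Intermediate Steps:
U(v) = -3*v² (U(v) = (-3*v)*v = -3*v²)
31 + U(-5)*159 = 31 - 3*(-5)²*159 = 31 - 3*25*159 = 31 - 75*159 = 31 - 11925 = -11894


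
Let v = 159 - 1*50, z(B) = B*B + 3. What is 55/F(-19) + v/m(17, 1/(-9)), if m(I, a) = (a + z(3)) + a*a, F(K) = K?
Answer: 114731/18316 ≈ 6.2640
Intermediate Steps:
z(B) = 3 + B² (z(B) = B² + 3 = 3 + B²)
m(I, a) = 12 + a + a² (m(I, a) = (a + (3 + 3²)) + a*a = (a + (3 + 9)) + a² = (a + 12) + a² = (12 + a) + a² = 12 + a + a²)
v = 109 (v = 159 - 50 = 109)
55/F(-19) + v/m(17, 1/(-9)) = 55/(-19) + 109/(12 + 1/(-9) + (1/(-9))²) = 55*(-1/19) + 109/(12 - ⅑ + (-⅑)²) = -55/19 + 109/(12 - ⅑ + 1/81) = -55/19 + 109/(964/81) = -55/19 + 109*(81/964) = -55/19 + 8829/964 = 114731/18316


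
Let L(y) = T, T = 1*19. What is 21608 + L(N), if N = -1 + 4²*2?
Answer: 21627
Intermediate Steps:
N = 31 (N = -1 + 16*2 = -1 + 32 = 31)
T = 19
L(y) = 19
21608 + L(N) = 21608 + 19 = 21627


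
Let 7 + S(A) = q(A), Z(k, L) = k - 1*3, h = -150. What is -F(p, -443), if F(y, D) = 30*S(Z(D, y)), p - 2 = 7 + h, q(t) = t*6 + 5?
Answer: 80340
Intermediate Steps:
q(t) = 5 + 6*t (q(t) = 6*t + 5 = 5 + 6*t)
Z(k, L) = -3 + k (Z(k, L) = k - 3 = -3 + k)
S(A) = -2 + 6*A (S(A) = -7 + (5 + 6*A) = -2 + 6*A)
p = -141 (p = 2 + (7 - 150) = 2 - 143 = -141)
F(y, D) = -600 + 180*D (F(y, D) = 30*(-2 + 6*(-3 + D)) = 30*(-2 + (-18 + 6*D)) = 30*(-20 + 6*D) = -600 + 180*D)
-F(p, -443) = -(-600 + 180*(-443)) = -(-600 - 79740) = -1*(-80340) = 80340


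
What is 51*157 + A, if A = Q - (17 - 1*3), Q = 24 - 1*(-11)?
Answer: 8028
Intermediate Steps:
Q = 35 (Q = 24 + 11 = 35)
A = 21 (A = 35 - (17 - 1*3) = 35 - (17 - 3) = 35 - 1*14 = 35 - 14 = 21)
51*157 + A = 51*157 + 21 = 8007 + 21 = 8028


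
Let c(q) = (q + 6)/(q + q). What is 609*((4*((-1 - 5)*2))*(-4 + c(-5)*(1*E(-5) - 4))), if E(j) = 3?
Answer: 570024/5 ≈ 1.1400e+5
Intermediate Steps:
c(q) = (6 + q)/(2*q) (c(q) = (6 + q)/((2*q)) = (6 + q)*(1/(2*q)) = (6 + q)/(2*q))
609*((4*((-1 - 5)*2))*(-4 + c(-5)*(1*E(-5) - 4))) = 609*((4*((-1 - 5)*2))*(-4 + ((½)*(6 - 5)/(-5))*(1*3 - 4))) = 609*((4*(-6*2))*(-4 + ((½)*(-⅕)*1)*(3 - 4))) = 609*((4*(-12))*(-4 - ⅒*(-1))) = 609*(-48*(-4 + ⅒)) = 609*(-48*(-39/10)) = 609*(936/5) = 570024/5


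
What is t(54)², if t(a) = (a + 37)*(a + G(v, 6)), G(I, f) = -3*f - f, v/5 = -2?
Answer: 7452900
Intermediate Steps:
v = -10 (v = 5*(-2) = -10)
G(I, f) = -4*f
t(a) = (-24 + a)*(37 + a) (t(a) = (a + 37)*(a - 4*6) = (37 + a)*(a - 24) = (37 + a)*(-24 + a) = (-24 + a)*(37 + a))
t(54)² = (-888 + 54² + 13*54)² = (-888 + 2916 + 702)² = 2730² = 7452900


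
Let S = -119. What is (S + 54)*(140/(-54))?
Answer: 4550/27 ≈ 168.52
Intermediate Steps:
(S + 54)*(140/(-54)) = (-119 + 54)*(140/(-54)) = -9100*(-1)/54 = -65*(-70/27) = 4550/27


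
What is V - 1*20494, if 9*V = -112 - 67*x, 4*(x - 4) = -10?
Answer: -369317/18 ≈ -20518.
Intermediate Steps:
x = 3/2 (x = 4 + (1/4)*(-10) = 4 - 5/2 = 3/2 ≈ 1.5000)
V = -425/18 (V = (-112 - 67*3/2)/9 = (-112 - 201/2)/9 = (1/9)*(-425/2) = -425/18 ≈ -23.611)
V - 1*20494 = -425/18 - 1*20494 = -425/18 - 20494 = -369317/18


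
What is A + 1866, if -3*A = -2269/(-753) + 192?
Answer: 4068449/2259 ≈ 1801.0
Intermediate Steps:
A = -146845/2259 (A = -(-2269/(-753) + 192)/3 = -(-2269*(-1/753) + 192)/3 = -(2269/753 + 192)/3 = -1/3*146845/753 = -146845/2259 ≈ -65.004)
A + 1866 = -146845/2259 + 1866 = 4068449/2259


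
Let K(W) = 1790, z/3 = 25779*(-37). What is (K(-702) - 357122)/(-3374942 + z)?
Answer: 355332/6236411 ≈ 0.056977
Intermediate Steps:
z = -2861469 (z = 3*(25779*(-37)) = 3*(-953823) = -2861469)
(K(-702) - 357122)/(-3374942 + z) = (1790 - 357122)/(-3374942 - 2861469) = -355332/(-6236411) = -355332*(-1/6236411) = 355332/6236411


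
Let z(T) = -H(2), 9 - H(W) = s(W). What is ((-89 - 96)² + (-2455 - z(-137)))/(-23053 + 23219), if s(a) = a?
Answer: 31777/166 ≈ 191.43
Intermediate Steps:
H(W) = 9 - W
z(T) = -7 (z(T) = -(9 - 1*2) = -(9 - 2) = -1*7 = -7)
((-89 - 96)² + (-2455 - z(-137)))/(-23053 + 23219) = ((-89 - 96)² + (-2455 - 1*(-7)))/(-23053 + 23219) = ((-185)² + (-2455 + 7))/166 = (34225 - 2448)*(1/166) = 31777*(1/166) = 31777/166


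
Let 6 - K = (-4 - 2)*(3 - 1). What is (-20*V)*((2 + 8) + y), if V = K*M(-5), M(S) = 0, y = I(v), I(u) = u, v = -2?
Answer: 0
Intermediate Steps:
y = -2
K = 18 (K = 6 - (-4 - 2)*(3 - 1) = 6 - (-6)*2 = 6 - 1*(-12) = 6 + 12 = 18)
V = 0 (V = 18*0 = 0)
(-20*V)*((2 + 8) + y) = (-20*0)*((2 + 8) - 2) = 0*(10 - 2) = 0*8 = 0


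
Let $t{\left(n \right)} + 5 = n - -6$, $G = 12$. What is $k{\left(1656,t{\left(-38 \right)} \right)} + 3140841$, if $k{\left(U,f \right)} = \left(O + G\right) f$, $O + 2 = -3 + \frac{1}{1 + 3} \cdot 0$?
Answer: $3140582$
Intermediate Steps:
$O = -5$ ($O = -2 - \left(3 - \frac{1}{1 + 3} \cdot 0\right) = -2 - \left(3 - \frac{1}{4} \cdot 0\right) = -2 + \left(-3 + \frac{1}{4} \cdot 0\right) = -2 + \left(-3 + 0\right) = -2 - 3 = -5$)
$t{\left(n \right)} = 1 + n$ ($t{\left(n \right)} = -5 + \left(n - -6\right) = -5 + \left(n + 6\right) = -5 + \left(6 + n\right) = 1 + n$)
$k{\left(U,f \right)} = 7 f$ ($k{\left(U,f \right)} = \left(-5 + 12\right) f = 7 f$)
$k{\left(1656,t{\left(-38 \right)} \right)} + 3140841 = 7 \left(1 - 38\right) + 3140841 = 7 \left(-37\right) + 3140841 = -259 + 3140841 = 3140582$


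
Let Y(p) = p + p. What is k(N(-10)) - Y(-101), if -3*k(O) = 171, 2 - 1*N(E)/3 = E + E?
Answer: 145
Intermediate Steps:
Y(p) = 2*p
N(E) = 6 - 6*E (N(E) = 6 - 3*(E + E) = 6 - 6*E)
k(O) = -57 (k(O) = -1/3*171 = -57)
k(N(-10)) - Y(-101) = -57 - 2*(-101) = -57 - 1*(-202) = -57 + 202 = 145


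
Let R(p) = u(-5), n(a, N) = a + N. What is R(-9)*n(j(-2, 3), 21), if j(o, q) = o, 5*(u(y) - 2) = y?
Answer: 19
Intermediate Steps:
u(y) = 2 + y/5
n(a, N) = N + a
R(p) = 1 (R(p) = 2 + (⅕)*(-5) = 2 - 1 = 1)
R(-9)*n(j(-2, 3), 21) = 1*(21 - 2) = 1*19 = 19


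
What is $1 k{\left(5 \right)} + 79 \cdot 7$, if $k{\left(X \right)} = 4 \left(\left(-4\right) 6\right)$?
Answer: $457$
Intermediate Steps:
$k{\left(X \right)} = -96$ ($k{\left(X \right)} = 4 \left(-24\right) = -96$)
$1 k{\left(5 \right)} + 79 \cdot 7 = 1 \left(-96\right) + 79 \cdot 7 = -96 + 553 = 457$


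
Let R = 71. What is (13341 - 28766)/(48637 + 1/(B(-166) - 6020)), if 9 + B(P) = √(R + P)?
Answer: -1435258251083225/4525553019116781 - 15425*I*√95/85985507363218839 ≈ -0.31715 - 1.7485e-12*I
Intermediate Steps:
B(P) = -9 + √(71 + P)
(13341 - 28766)/(48637 + 1/(B(-166) - 6020)) = (13341 - 28766)/(48637 + 1/((-9 + √(71 - 166)) - 6020)) = -15425/(48637 + 1/((-9 + √(-95)) - 6020)) = -15425/(48637 + 1/((-9 + I*√95) - 6020)) = -15425/(48637 + 1/(-6029 + I*√95))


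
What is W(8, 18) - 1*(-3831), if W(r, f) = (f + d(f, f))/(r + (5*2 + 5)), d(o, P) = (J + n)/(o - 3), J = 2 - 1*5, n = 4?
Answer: 1321966/345 ≈ 3831.8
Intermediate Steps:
J = -3 (J = 2 - 5 = -3)
d(o, P) = 1/(-3 + o) (d(o, P) = (-3 + 4)/(o - 3) = 1/(-3 + o))
W(r, f) = (f + 1/(-3 + f))/(15 + r) (W(r, f) = (f + 1/(-3 + f))/(r + (5*2 + 5)) = (f + 1/(-3 + f))/(r + (10 + 5)) = (f + 1/(-3 + f))/(r + 15) = (f + 1/(-3 + f))/(15 + r))
W(8, 18) - 1*(-3831) = (1 + 18*(-3 + 18))/((-3 + 18)*(15 + 8)) - 1*(-3831) = (1 + 18*15)/(15*23) + 3831 = (1/15)*(1/23)*(1 + 270) + 3831 = (1/15)*(1/23)*271 + 3831 = 271/345 + 3831 = 1321966/345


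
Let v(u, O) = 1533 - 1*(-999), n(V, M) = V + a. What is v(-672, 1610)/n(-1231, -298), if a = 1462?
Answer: 844/77 ≈ 10.961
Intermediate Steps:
n(V, M) = 1462 + V (n(V, M) = V + 1462 = 1462 + V)
v(u, O) = 2532 (v(u, O) = 1533 + 999 = 2532)
v(-672, 1610)/n(-1231, -298) = 2532/(1462 - 1231) = 2532/231 = 2532*(1/231) = 844/77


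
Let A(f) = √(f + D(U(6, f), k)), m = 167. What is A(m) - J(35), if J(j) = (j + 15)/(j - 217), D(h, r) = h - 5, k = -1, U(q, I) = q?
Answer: 25/91 + 2*√42 ≈ 13.236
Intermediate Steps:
D(h, r) = -5 + h
A(f) = √(1 + f) (A(f) = √(f + (-5 + 6)) = √(f + 1) = √(1 + f))
J(j) = (15 + j)/(-217 + j)
A(m) - J(35) = √(1 + 167) - (15 + 35)/(-217 + 35) = √168 - 50/(-182) = 2*√42 - (-1)*50/182 = 2*√42 - 1*(-25/91) = 2*√42 + 25/91 = 25/91 + 2*√42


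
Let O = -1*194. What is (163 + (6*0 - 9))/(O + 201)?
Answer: 22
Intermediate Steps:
O = -194
(163 + (6*0 - 9))/(O + 201) = (163 + (6*0 - 9))/(-194 + 201) = (163 + (0 - 9))/7 = (163 - 9)*(1/7) = 154*(1/7) = 22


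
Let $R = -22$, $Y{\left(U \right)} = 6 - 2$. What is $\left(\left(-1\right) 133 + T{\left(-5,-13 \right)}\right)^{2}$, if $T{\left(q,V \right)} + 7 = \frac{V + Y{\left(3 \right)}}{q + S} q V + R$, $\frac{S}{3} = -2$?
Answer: $\frac{1432809}{121} \approx 11841.0$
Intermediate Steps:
$Y{\left(U \right)} = 4$
$S = -6$ ($S = 3 \left(-2\right) = -6$)
$T{\left(q,V \right)} = -29 + \frac{V q \left(4 + V\right)}{-6 + q}$ ($T{\left(q,V \right)} = -7 + \left(\frac{V + 4}{q - 6} q V - 22\right) = -7 + \left(\frac{4 + V}{-6 + q} q V - 22\right) = -7 + \left(\frac{q \left(4 + V\right)}{-6 + q} V - 22\right) = -7 + \left(\frac{V q \left(4 + V\right)}{-6 + q} - 22\right) = -7 + \left(-22 + \frac{V q \left(4 + V\right)}{-6 + q}\right) = -29 + \frac{V q \left(4 + V\right)}{-6 + q}$)
$\left(\left(-1\right) 133 + T{\left(-5,-13 \right)}\right)^{2} = \left(\left(-1\right) 133 + \frac{174 - -145 - 5 \left(-13\right)^{2} + 4 \left(-13\right) \left(-5\right)}{-6 - 5}\right)^{2} = \left(-133 + \frac{174 + 145 - 845 + 260}{-11}\right)^{2} = \left(-133 - \frac{174 + 145 - 845 + 260}{11}\right)^{2} = \left(-133 - - \frac{266}{11}\right)^{2} = \left(-133 + \frac{266}{11}\right)^{2} = \left(- \frac{1197}{11}\right)^{2} = \frac{1432809}{121}$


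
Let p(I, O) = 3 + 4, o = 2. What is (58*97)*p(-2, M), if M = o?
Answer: 39382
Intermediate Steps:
M = 2
p(I, O) = 7
(58*97)*p(-2, M) = (58*97)*7 = 5626*7 = 39382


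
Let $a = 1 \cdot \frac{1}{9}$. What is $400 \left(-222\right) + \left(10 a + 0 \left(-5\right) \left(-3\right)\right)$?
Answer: $- \frac{799190}{9} \approx -88799.0$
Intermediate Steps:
$a = \frac{1}{9}$ ($a = 1 \cdot \frac{1}{9} = \frac{1}{9} \approx 0.11111$)
$400 \left(-222\right) + \left(10 a + 0 \left(-5\right) \left(-3\right)\right) = 400 \left(-222\right) + \left(10 \cdot \frac{1}{9} + 0 \left(-5\right) \left(-3\right)\right) = -88800 + \left(\frac{10}{9} + 0 \left(-3\right)\right) = -88800 + \left(\frac{10}{9} + 0\right) = -88800 + \frac{10}{9} = - \frac{799190}{9}$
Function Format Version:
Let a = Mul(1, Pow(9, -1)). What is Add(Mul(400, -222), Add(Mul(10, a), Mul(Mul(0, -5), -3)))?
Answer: Rational(-799190, 9) ≈ -88799.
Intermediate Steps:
a = Rational(1, 9) (a = Mul(1, Rational(1, 9)) = Rational(1, 9) ≈ 0.11111)
Add(Mul(400, -222), Add(Mul(10, a), Mul(Mul(0, -5), -3))) = Add(Mul(400, -222), Add(Mul(10, Rational(1, 9)), Mul(Mul(0, -5), -3))) = Add(-88800, Add(Rational(10, 9), Mul(0, -3))) = Add(-88800, Add(Rational(10, 9), 0)) = Add(-88800, Rational(10, 9)) = Rational(-799190, 9)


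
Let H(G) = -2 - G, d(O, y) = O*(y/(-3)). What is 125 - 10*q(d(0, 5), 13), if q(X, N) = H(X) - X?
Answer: 145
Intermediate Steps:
d(O, y) = -O*y/3 (d(O, y) = O*(y*(-⅓)) = O*(-y/3) = -O*y/3)
q(X, N) = -2 - 2*X (q(X, N) = (-2 - X) - X = -2 - 2*X)
125 - 10*q(d(0, 5), 13) = 125 - 10*(-2 - (-2)*0*5/3) = 125 - 10*(-2 - 2*0) = 125 - 10*(-2 + 0) = 125 - 10*(-2) = 125 + 20 = 145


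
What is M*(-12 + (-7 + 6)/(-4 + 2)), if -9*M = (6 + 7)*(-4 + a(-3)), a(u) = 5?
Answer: 299/18 ≈ 16.611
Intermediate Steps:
M = -13/9 (M = -(6 + 7)*(-4 + 5)/9 = -13/9 ≈ -1.4444)
M*(-12 + (-7 + 6)/(-4 + 2)) = -13*(-12 + (-7 + 6)/(-4 + 2))/9 = -13*(-12 - 1/(-2))/9 = -13*(-12 - 1*(-½))/9 = -13*(-12 + ½)/9 = -13/9*(-23/2) = 299/18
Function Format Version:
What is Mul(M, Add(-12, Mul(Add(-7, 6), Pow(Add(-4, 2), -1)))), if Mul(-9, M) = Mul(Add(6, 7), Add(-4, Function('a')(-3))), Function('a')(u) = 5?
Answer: Rational(299, 18) ≈ 16.611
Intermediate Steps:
M = Rational(-13, 9) (M = Mul(Rational(-1, 9), Mul(Add(6, 7), Add(-4, 5))) = Mul(Rational(-1, 9), Mul(13, 1)) = Mul(Rational(-1, 9), 13) = Rational(-13, 9) ≈ -1.4444)
Mul(M, Add(-12, Mul(Add(-7, 6), Pow(Add(-4, 2), -1)))) = Mul(Rational(-13, 9), Add(-12, Mul(Add(-7, 6), Pow(Add(-4, 2), -1)))) = Mul(Rational(-13, 9), Add(-12, Mul(-1, Pow(-2, -1)))) = Mul(Rational(-13, 9), Add(-12, Mul(-1, Rational(-1, 2)))) = Mul(Rational(-13, 9), Add(-12, Rational(1, 2))) = Mul(Rational(-13, 9), Rational(-23, 2)) = Rational(299, 18)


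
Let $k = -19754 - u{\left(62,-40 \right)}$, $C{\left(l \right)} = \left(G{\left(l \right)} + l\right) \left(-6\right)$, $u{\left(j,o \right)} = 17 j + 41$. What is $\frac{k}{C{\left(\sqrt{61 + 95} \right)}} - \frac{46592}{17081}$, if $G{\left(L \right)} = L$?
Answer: $- \frac{46592}{17081} + \frac{20849 \sqrt{39}}{936} \approx 136.38$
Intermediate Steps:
$u{\left(j,o \right)} = 41 + 17 j$
$C{\left(l \right)} = - 12 l$ ($C{\left(l \right)} = \left(l + l\right) \left(-6\right) = 2 l \left(-6\right) = - 12 l$)
$k = -20849$ ($k = -19754 - \left(41 + 17 \cdot 62\right) = -19754 - \left(41 + 1054\right) = -19754 - 1095 = -20849$)
$\frac{k}{C{\left(\sqrt{61 + 95} \right)}} - \frac{46592}{17081} = - \frac{20849}{\left(-12\right) \sqrt{61 + 95}} - \frac{46592}{17081} = - \frac{20849}{\left(-12\right) \sqrt{156}} - \frac{46592}{17081} = - \frac{20849}{\left(-12\right) 2 \sqrt{39}} - \frac{46592}{17081} = - \frac{20849}{\left(-24\right) \sqrt{39}} - \frac{46592}{17081} = - 20849 \left(- \frac{\sqrt{39}}{936}\right) - \frac{46592}{17081} = \frac{20849 \sqrt{39}}{936} - \frac{46592}{17081} = - \frac{46592}{17081} + \frac{20849 \sqrt{39}}{936}$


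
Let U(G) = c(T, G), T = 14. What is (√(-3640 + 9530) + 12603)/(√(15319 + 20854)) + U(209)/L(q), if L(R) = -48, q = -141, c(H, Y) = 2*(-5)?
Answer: 5/24 + √36173*(12603 + √5890)/36173 ≈ 66.876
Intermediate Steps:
c(H, Y) = -10
U(G) = -10
(√(-3640 + 9530) + 12603)/(√(15319 + 20854)) + U(209)/L(q) = (√(-3640 + 9530) + 12603)/(√(15319 + 20854)) - 10/(-48) = (√5890 + 12603)/(√36173) - 10*(-1/48) = (12603 + √5890)*(√36173/36173) + 5/24 = √36173*(12603 + √5890)/36173 + 5/24 = 5/24 + √36173*(12603 + √5890)/36173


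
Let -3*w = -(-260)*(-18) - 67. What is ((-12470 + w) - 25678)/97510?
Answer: -15671/41790 ≈ -0.37499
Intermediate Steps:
w = 4747/3 (w = -(-(-260)*(-18) - 67)/3 = -(-65*72 - 67)/3 = -(-4680 - 67)/3 = -1/3*(-4747) = 4747/3 ≈ 1582.3)
((-12470 + w) - 25678)/97510 = ((-12470 + 4747/3) - 25678)/97510 = (-32663/3 - 25678)*(1/97510) = -109697/3*1/97510 = -15671/41790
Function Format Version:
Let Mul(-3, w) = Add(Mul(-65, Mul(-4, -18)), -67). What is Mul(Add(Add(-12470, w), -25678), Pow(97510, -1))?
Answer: Rational(-15671, 41790) ≈ -0.37499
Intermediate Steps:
w = Rational(4747, 3) (w = Mul(Rational(-1, 3), Add(Mul(-65, Mul(-4, -18)), -67)) = Mul(Rational(-1, 3), Add(Mul(-65, 72), -67)) = Mul(Rational(-1, 3), Add(-4680, -67)) = Mul(Rational(-1, 3), -4747) = Rational(4747, 3) ≈ 1582.3)
Mul(Add(Add(-12470, w), -25678), Pow(97510, -1)) = Mul(Add(Add(-12470, Rational(4747, 3)), -25678), Pow(97510, -1)) = Mul(Add(Rational(-32663, 3), -25678), Rational(1, 97510)) = Mul(Rational(-109697, 3), Rational(1, 97510)) = Rational(-15671, 41790)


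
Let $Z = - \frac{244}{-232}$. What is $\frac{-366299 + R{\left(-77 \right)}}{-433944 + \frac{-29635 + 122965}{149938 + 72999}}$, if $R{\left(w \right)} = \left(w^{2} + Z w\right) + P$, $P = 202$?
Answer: $\frac{4658143993217}{5611040651484} \approx 0.83017$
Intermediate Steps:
$Z = \frac{61}{58}$ ($Z = \left(-244\right) \left(- \frac{1}{232}\right) = \frac{61}{58} \approx 1.0517$)
$R{\left(w \right)} = 202 + w^{2} + \frac{61 w}{58}$ ($R{\left(w \right)} = \left(w^{2} + \frac{61 w}{58}\right) + 202 = 202 + w^{2} + \frac{61 w}{58}$)
$\frac{-366299 + R{\left(-77 \right)}}{-433944 + \frac{-29635 + 122965}{149938 + 72999}} = \frac{-366299 + \left(202 + \left(-77\right)^{2} + \frac{61}{58} \left(-77\right)\right)}{-433944 + \frac{-29635 + 122965}{149938 + 72999}} = \frac{-366299 + \left(202 + 5929 - \frac{4697}{58}\right)}{-433944 + \frac{93330}{222937}} = \frac{-366299 + \frac{350901}{58}}{-433944 + 93330 \cdot \frac{1}{222937}} = - \frac{20894441}{58 \left(-433944 + \frac{93330}{222937}\right)} = - \frac{20894441}{58 \left(- \frac{96742080198}{222937}\right)} = \left(- \frac{20894441}{58}\right) \left(- \frac{222937}{96742080198}\right) = \frac{4658143993217}{5611040651484}$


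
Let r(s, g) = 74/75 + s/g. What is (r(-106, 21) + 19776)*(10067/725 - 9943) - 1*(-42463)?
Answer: -24902439262523/126875 ≈ -1.9628e+8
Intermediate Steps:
r(s, g) = 74/75 + s/g (r(s, g) = 74*(1/75) + s/g = 74/75 + s/g)
(r(-106, 21) + 19776)*(10067/725 - 9943) - 1*(-42463) = ((74/75 - 106/21) + 19776)*(10067/725 - 9943) - 1*(-42463) = ((74/75 - 106*1/21) + 19776)*(10067*(1/725) - 9943) + 42463 = ((74/75 - 106/21) + 19776)*(10067/725 - 9943) + 42463 = (-2132/525 + 19776)*(-7198608/725) + 42463 = (10380268/525)*(-7198608/725) + 42463 = -24907826755648/126875 + 42463 = -24902439262523/126875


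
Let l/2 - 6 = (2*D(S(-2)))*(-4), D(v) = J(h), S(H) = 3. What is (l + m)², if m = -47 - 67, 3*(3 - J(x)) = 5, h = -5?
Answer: 136900/9 ≈ 15211.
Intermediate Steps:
J(x) = 4/3 (J(x) = 3 - ⅓*5 = 3 - 5/3 = 4/3)
D(v) = 4/3
l = -28/3 (l = 12 + 2*((2*(4/3))*(-4)) = 12 + 2*((8/3)*(-4)) = 12 + 2*(-32/3) = 12 - 64/3 = -28/3 ≈ -9.3333)
m = -114
(l + m)² = (-28/3 - 114)² = (-370/3)² = 136900/9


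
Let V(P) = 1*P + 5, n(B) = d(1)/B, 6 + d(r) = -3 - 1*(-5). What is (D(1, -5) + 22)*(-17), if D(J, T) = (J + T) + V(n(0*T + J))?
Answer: -323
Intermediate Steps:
d(r) = -4 (d(r) = -6 + (-3 - 1*(-5)) = -6 + (-3 + 5) = -6 + 2 = -4)
n(B) = -4/B
V(P) = 5 + P (V(P) = P + 5 = 5 + P)
D(J, T) = 5 + J + T - 4/J (D(J, T) = (J + T) + (5 - 4/(0*T + J)) = (J + T) + (5 - 4/(0 + J)) = (J + T) + (5 - 4/J) = 5 + J + T - 4/J)
(D(1, -5) + 22)*(-17) = ((5 + 1 - 5 - 4/1) + 22)*(-17) = ((5 + 1 - 5 - 4*1) + 22)*(-17) = ((5 + 1 - 5 - 4) + 22)*(-17) = (-3 + 22)*(-17) = 19*(-17) = -323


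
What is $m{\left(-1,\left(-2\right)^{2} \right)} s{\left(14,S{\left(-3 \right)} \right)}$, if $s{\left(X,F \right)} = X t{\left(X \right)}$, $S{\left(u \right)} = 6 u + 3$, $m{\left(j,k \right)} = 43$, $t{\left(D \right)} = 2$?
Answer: $1204$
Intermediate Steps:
$S{\left(u \right)} = 3 + 6 u$
$s{\left(X,F \right)} = 2 X$ ($s{\left(X,F \right)} = X 2 = 2 X$)
$m{\left(-1,\left(-2\right)^{2} \right)} s{\left(14,S{\left(-3 \right)} \right)} = 43 \cdot 2 \cdot 14 = 43 \cdot 28 = 1204$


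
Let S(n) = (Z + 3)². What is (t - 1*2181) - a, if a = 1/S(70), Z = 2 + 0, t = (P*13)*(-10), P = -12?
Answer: -15526/25 ≈ -621.04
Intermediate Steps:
t = 1560 (t = -12*13*(-10) = -156*(-10) = 1560)
Z = 2
S(n) = 25 (S(n) = (2 + 3)² = 5² = 25)
a = 1/25 ≈ 0.040000
(t - 1*2181) - a = (1560 - 1*2181) - 1*1/25 = (1560 - 2181) - 1/25 = -621 - 1/25 = -15526/25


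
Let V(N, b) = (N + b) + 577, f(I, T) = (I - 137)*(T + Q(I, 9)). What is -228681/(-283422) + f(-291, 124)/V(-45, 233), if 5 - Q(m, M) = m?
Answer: -1128288839/4818174 ≈ -234.17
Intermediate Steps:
Q(m, M) = 5 - m
f(I, T) = (-137 + I)*(5 + T - I) (f(I, T) = (I - 137)*(T + (5 - I)) = (-137 + I)*(5 + T - I))
V(N, b) = 577 + N + b
-228681/(-283422) + f(-291, 124)/V(-45, 233) = -228681/(-283422) + (-685 - 1*(-291)**2 - 137*124 + 142*(-291) - 291*124)/(577 - 45 + 233) = -228681*(-1/283422) + (-685 - 1*84681 - 16988 - 41322 - 36084)/765 = 76227/94474 + (-685 - 84681 - 16988 - 41322 - 36084)*(1/765) = 76227/94474 - 179760*1/765 = 76227/94474 - 11984/51 = -1128288839/4818174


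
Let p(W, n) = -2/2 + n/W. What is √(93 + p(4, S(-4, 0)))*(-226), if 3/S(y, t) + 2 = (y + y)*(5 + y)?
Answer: -113*√36770/10 ≈ -2166.8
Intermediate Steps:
S(y, t) = 3/(-2 + 2*y*(5 + y)) (S(y, t) = 3/(-2 + (y + y)*(5 + y)) = 3/(-2 + (2*y)*(5 + y)) = 3/(-2 + 2*y*(5 + y)))
p(W, n) = -1 + n/W (p(W, n) = -2*½ + n/W = -1 + n/W)
√(93 + p(4, S(-4, 0)))*(-226) = √(93 + (3/(2*(-1 + (-4)² + 5*(-4))) - 1*4)/4)*(-226) = √(93 + (3/(2*(-1 + 16 - 20)) - 4)/4)*(-226) = √(93 + ((3/2)/(-5) - 4)/4)*(-226) = √(93 + ((3/2)*(-⅕) - 4)/4)*(-226) = √(93 + (-3/10 - 4)/4)*(-226) = √(93 + (¼)*(-43/10))*(-226) = √(93 - 43/40)*(-226) = √(3677/40)*(-226) = (√36770/20)*(-226) = -113*√36770/10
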